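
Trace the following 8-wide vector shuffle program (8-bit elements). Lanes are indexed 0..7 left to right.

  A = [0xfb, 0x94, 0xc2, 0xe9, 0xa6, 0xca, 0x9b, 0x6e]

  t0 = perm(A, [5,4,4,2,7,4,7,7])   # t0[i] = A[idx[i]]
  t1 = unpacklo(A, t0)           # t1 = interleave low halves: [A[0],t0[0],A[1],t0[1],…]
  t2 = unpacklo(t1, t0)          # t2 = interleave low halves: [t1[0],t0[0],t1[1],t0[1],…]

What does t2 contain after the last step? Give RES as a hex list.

→ t0 |ca|a6|a6|c2|6e|a6|6e|6e|
→ t1 |fb|ca|94|a6|c2|a6|e9|c2|
→ t2 |fb|ca|ca|a6|94|a6|a6|c2|

RES = [ 0xfb  0xca  0xca  0xa6  0x94  0xa6  0xa6  0xc2 ]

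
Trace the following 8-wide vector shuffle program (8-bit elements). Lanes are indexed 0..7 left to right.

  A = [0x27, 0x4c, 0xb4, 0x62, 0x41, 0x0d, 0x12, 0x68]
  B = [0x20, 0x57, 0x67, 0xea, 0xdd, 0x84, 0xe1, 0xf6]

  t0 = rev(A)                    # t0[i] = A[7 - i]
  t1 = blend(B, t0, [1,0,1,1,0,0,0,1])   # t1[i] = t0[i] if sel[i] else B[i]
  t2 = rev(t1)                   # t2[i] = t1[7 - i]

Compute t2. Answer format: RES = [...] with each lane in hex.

RES = [0x27, 0xe1, 0x84, 0xdd, 0x41, 0x0d, 0x57, 0x68]

  t0: 68 12 0d 41 62 b4 4c 27
  t1: 68 57 0d 41 dd 84 e1 27
  t2: 27 e1 84 dd 41 0d 57 68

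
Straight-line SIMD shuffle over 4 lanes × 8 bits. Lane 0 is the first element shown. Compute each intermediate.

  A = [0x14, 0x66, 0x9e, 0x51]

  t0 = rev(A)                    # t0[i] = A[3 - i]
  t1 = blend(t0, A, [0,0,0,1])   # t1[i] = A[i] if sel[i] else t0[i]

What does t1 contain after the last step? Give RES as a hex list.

RES = [ 0x51  0x9e  0x66  0x51 ]

→ t0 |51|9e|66|14|
→ t1 |51|9e|66|51|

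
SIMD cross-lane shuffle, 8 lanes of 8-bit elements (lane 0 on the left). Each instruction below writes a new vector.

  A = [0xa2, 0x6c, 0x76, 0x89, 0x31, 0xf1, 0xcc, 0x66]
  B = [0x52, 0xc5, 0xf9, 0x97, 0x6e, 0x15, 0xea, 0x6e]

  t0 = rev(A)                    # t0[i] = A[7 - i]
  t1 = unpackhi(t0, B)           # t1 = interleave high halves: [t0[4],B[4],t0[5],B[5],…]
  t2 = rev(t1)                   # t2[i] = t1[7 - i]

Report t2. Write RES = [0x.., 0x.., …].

t0 = [0x66, 0xcc, 0xf1, 0x31, 0x89, 0x76, 0x6c, 0xa2]
t1 = [0x89, 0x6e, 0x76, 0x15, 0x6c, 0xea, 0xa2, 0x6e]
t2 = [0x6e, 0xa2, 0xea, 0x6c, 0x15, 0x76, 0x6e, 0x89]

RES = [0x6e, 0xa2, 0xea, 0x6c, 0x15, 0x76, 0x6e, 0x89]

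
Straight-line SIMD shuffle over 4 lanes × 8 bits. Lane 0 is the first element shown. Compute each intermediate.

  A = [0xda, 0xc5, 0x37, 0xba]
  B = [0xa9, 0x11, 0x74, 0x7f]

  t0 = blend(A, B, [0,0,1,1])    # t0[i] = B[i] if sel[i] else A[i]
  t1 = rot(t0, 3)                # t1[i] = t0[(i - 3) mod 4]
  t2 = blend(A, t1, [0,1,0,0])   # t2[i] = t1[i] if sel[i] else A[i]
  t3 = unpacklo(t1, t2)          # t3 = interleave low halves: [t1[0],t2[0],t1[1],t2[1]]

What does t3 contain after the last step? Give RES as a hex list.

RES = [0xc5, 0xda, 0x74, 0x74]

  t0: da c5 74 7f
  t1: c5 74 7f da
  t2: da 74 37 ba
  t3: c5 da 74 74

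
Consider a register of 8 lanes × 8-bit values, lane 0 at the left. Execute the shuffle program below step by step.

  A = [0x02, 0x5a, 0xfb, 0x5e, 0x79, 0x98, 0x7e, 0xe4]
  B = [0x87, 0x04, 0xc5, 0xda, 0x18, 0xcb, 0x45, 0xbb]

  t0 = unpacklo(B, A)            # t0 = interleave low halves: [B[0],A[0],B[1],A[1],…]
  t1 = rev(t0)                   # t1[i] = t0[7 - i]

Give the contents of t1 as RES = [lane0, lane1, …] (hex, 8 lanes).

RES = [ 0x5e  0xda  0xfb  0xc5  0x5a  0x04  0x02  0x87 ]

t0 = [0x87, 0x02, 0x04, 0x5a, 0xc5, 0xfb, 0xda, 0x5e]
t1 = [0x5e, 0xda, 0xfb, 0xc5, 0x5a, 0x04, 0x02, 0x87]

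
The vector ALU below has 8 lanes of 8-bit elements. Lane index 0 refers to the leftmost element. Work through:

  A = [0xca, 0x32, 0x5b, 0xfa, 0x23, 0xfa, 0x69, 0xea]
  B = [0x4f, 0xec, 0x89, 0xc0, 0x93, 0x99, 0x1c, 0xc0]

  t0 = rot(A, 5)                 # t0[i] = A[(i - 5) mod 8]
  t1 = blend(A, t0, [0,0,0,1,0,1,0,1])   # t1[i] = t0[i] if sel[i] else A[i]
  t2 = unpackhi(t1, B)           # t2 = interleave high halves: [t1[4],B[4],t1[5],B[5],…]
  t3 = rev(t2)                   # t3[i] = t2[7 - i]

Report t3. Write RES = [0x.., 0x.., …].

  t0: fa 23 fa 69 ea ca 32 5b
  t1: ca 32 5b 69 23 ca 69 5b
  t2: 23 93 ca 99 69 1c 5b c0
  t3: c0 5b 1c 69 99 ca 93 23

RES = [0xc0, 0x5b, 0x1c, 0x69, 0x99, 0xca, 0x93, 0x23]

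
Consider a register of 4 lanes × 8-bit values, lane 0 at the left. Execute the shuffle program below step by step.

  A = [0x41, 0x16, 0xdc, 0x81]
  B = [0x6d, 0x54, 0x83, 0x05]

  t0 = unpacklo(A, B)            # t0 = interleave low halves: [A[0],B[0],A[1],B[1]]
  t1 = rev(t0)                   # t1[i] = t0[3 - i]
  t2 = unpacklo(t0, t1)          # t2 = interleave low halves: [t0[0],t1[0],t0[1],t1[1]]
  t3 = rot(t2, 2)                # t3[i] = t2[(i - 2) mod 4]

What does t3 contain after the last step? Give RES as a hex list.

t0 = [0x41, 0x6d, 0x16, 0x54]
t1 = [0x54, 0x16, 0x6d, 0x41]
t2 = [0x41, 0x54, 0x6d, 0x16]
t3 = [0x6d, 0x16, 0x41, 0x54]

RES = [0x6d, 0x16, 0x41, 0x54]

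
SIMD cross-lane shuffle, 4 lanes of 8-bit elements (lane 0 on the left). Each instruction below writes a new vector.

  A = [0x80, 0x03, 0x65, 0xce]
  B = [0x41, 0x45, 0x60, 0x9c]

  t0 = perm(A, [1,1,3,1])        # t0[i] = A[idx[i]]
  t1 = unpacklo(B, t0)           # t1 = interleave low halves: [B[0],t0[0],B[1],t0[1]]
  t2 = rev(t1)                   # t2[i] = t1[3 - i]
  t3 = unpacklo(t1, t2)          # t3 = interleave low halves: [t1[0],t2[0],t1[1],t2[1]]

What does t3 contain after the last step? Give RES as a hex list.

RES = [0x41, 0x03, 0x03, 0x45]

t0 = [0x03, 0x03, 0xce, 0x03]
t1 = [0x41, 0x03, 0x45, 0x03]
t2 = [0x03, 0x45, 0x03, 0x41]
t3 = [0x41, 0x03, 0x03, 0x45]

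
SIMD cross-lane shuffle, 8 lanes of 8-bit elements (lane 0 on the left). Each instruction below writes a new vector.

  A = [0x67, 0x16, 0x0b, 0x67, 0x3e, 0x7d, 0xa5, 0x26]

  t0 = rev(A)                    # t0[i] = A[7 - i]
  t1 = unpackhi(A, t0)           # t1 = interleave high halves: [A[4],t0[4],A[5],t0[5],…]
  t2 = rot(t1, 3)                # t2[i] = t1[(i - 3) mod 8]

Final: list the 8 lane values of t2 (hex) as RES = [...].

RES = [0x16, 0x26, 0x67, 0x3e, 0x67, 0x7d, 0x0b, 0xa5]

t0 = [0x26, 0xa5, 0x7d, 0x3e, 0x67, 0x0b, 0x16, 0x67]
t1 = [0x3e, 0x67, 0x7d, 0x0b, 0xa5, 0x16, 0x26, 0x67]
t2 = [0x16, 0x26, 0x67, 0x3e, 0x67, 0x7d, 0x0b, 0xa5]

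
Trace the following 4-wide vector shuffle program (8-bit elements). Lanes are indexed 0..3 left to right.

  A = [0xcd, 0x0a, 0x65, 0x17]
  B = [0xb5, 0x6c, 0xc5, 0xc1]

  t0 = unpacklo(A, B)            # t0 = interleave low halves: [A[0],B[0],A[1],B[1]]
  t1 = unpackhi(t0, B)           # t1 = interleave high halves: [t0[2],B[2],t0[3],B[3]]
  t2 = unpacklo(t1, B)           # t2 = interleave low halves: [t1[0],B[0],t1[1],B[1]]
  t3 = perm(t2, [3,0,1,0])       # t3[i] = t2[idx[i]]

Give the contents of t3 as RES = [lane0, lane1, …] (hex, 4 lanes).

→ t0 |cd|b5|0a|6c|
→ t1 |0a|c5|6c|c1|
→ t2 |0a|b5|c5|6c|
→ t3 |6c|0a|b5|0a|

RES = [ 0x6c  0x0a  0xb5  0x0a ]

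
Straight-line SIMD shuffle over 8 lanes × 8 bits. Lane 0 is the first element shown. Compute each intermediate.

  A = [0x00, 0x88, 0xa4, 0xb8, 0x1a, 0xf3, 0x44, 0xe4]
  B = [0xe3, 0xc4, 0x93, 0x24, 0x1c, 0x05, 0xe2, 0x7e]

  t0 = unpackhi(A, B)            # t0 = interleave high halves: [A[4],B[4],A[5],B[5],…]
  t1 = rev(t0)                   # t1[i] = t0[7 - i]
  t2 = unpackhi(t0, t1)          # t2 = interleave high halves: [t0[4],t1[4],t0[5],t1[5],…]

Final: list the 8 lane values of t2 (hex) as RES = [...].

t0 = [0x1a, 0x1c, 0xf3, 0x05, 0x44, 0xe2, 0xe4, 0x7e]
t1 = [0x7e, 0xe4, 0xe2, 0x44, 0x05, 0xf3, 0x1c, 0x1a]
t2 = [0x44, 0x05, 0xe2, 0xf3, 0xe4, 0x1c, 0x7e, 0x1a]

RES = [0x44, 0x05, 0xe2, 0xf3, 0xe4, 0x1c, 0x7e, 0x1a]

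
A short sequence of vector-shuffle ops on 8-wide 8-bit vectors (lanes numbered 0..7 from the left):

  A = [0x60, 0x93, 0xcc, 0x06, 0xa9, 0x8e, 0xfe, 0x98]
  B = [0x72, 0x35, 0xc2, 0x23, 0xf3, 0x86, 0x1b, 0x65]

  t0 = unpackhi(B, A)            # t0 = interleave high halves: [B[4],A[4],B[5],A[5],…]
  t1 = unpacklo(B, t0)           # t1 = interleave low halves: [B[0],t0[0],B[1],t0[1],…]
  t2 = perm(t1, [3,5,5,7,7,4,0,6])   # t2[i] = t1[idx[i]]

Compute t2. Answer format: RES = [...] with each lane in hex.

→ t0 |f3|a9|86|8e|1b|fe|65|98|
→ t1 |72|f3|35|a9|c2|86|23|8e|
→ t2 |a9|86|86|8e|8e|c2|72|23|

RES = [ 0xa9  0x86  0x86  0x8e  0x8e  0xc2  0x72  0x23 ]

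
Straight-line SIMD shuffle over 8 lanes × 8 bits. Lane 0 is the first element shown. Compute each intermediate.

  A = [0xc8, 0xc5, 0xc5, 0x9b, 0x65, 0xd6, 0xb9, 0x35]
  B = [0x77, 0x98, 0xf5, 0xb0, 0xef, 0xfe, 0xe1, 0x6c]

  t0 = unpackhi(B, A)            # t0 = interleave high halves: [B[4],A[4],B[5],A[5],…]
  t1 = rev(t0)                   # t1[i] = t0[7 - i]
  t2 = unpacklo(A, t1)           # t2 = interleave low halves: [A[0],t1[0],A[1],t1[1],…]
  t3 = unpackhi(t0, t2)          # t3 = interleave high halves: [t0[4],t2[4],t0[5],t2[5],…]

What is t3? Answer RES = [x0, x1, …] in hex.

→ t0 |ef|65|fe|d6|e1|b9|6c|35|
→ t1 |35|6c|b9|e1|d6|fe|65|ef|
→ t2 |c8|35|c5|6c|c5|b9|9b|e1|
→ t3 |e1|c5|b9|b9|6c|9b|35|e1|

RES = [0xe1, 0xc5, 0xb9, 0xb9, 0x6c, 0x9b, 0x35, 0xe1]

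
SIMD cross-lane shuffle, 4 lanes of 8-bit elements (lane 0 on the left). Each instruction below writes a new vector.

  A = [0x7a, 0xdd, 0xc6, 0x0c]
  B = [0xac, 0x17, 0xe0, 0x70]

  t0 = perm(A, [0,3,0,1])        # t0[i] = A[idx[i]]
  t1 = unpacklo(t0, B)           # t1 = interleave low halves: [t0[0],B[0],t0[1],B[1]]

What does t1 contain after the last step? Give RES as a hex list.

  t0: 7a 0c 7a dd
  t1: 7a ac 0c 17

RES = [0x7a, 0xac, 0x0c, 0x17]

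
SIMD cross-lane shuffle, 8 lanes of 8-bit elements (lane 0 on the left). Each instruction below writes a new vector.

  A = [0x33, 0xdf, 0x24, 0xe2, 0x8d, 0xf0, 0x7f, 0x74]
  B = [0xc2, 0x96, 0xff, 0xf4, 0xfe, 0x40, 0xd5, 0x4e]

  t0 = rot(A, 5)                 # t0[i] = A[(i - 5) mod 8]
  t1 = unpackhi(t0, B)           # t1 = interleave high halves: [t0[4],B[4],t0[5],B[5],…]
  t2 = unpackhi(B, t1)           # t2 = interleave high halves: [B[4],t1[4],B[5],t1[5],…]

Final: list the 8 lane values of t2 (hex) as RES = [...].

RES = [0xfe, 0xdf, 0x40, 0xd5, 0xd5, 0x24, 0x4e, 0x4e]

  t0: e2 8d f0 7f 74 33 df 24
  t1: 74 fe 33 40 df d5 24 4e
  t2: fe df 40 d5 d5 24 4e 4e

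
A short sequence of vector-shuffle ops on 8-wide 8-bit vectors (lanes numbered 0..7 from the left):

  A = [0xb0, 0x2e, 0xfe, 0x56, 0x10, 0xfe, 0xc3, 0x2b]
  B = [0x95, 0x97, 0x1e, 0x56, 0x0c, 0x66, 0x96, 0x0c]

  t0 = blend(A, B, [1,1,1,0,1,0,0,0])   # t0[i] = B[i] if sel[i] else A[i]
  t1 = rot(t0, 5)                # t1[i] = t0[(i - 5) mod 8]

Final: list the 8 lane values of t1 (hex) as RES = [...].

t0 = [0x95, 0x97, 0x1e, 0x56, 0x0c, 0xfe, 0xc3, 0x2b]
t1 = [0x56, 0x0c, 0xfe, 0xc3, 0x2b, 0x95, 0x97, 0x1e]

RES = [0x56, 0x0c, 0xfe, 0xc3, 0x2b, 0x95, 0x97, 0x1e]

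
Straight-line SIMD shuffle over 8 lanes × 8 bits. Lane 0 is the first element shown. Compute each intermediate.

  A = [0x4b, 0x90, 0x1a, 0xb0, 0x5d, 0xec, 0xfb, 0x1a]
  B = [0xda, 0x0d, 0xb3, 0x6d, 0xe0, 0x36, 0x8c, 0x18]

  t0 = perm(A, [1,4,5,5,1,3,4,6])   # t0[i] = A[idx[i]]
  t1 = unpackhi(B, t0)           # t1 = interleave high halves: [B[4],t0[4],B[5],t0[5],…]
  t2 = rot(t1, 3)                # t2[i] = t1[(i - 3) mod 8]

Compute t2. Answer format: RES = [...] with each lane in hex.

  t0: 90 5d ec ec 90 b0 5d fb
  t1: e0 90 36 b0 8c 5d 18 fb
  t2: 5d 18 fb e0 90 36 b0 8c

RES = [ 0x5d  0x18  0xfb  0xe0  0x90  0x36  0xb0  0x8c ]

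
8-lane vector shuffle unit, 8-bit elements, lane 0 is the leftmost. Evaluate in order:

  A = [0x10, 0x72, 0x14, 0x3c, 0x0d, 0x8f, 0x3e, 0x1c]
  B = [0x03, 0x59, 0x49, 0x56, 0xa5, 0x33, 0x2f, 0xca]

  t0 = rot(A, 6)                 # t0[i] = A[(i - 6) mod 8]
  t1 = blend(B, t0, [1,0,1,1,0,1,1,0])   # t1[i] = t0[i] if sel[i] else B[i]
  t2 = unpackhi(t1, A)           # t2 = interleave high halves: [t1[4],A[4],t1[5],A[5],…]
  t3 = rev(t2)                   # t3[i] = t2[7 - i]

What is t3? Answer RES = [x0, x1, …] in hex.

→ t0 |14|3c|0d|8f|3e|1c|10|72|
→ t1 |14|59|0d|8f|a5|1c|10|ca|
→ t2 |a5|0d|1c|8f|10|3e|ca|1c|
→ t3 |1c|ca|3e|10|8f|1c|0d|a5|

RES = [0x1c, 0xca, 0x3e, 0x10, 0x8f, 0x1c, 0x0d, 0xa5]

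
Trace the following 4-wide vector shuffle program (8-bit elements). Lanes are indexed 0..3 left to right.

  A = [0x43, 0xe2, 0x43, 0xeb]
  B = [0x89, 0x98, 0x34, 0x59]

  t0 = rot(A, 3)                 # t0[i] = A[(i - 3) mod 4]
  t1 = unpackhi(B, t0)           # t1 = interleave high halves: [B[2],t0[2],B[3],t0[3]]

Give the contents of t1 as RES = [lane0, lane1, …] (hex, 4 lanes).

RES = [ 0x34  0xeb  0x59  0x43 ]

t0 = [0xe2, 0x43, 0xeb, 0x43]
t1 = [0x34, 0xeb, 0x59, 0x43]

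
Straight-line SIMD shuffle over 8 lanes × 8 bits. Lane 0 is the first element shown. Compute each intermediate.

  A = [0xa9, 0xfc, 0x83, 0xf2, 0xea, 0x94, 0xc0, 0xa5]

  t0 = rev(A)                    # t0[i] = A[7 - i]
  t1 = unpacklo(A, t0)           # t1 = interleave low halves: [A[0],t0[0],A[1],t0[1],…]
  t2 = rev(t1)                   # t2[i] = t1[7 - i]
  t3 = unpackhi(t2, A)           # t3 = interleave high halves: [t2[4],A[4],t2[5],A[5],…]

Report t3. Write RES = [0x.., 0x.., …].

  t0: a5 c0 94 ea f2 83 fc a9
  t1: a9 a5 fc c0 83 94 f2 ea
  t2: ea f2 94 83 c0 fc a5 a9
  t3: c0 ea fc 94 a5 c0 a9 a5

RES = [ 0xc0  0xea  0xfc  0x94  0xa5  0xc0  0xa9  0xa5 ]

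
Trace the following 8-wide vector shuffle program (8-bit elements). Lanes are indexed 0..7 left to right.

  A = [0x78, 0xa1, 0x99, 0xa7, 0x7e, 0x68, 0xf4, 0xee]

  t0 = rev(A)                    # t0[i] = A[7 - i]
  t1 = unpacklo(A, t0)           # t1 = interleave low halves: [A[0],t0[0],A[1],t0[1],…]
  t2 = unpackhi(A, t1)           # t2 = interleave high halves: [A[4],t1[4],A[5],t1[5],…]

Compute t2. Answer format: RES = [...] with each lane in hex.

t0 = [0xee, 0xf4, 0x68, 0x7e, 0xa7, 0x99, 0xa1, 0x78]
t1 = [0x78, 0xee, 0xa1, 0xf4, 0x99, 0x68, 0xa7, 0x7e]
t2 = [0x7e, 0x99, 0x68, 0x68, 0xf4, 0xa7, 0xee, 0x7e]

RES = [0x7e, 0x99, 0x68, 0x68, 0xf4, 0xa7, 0xee, 0x7e]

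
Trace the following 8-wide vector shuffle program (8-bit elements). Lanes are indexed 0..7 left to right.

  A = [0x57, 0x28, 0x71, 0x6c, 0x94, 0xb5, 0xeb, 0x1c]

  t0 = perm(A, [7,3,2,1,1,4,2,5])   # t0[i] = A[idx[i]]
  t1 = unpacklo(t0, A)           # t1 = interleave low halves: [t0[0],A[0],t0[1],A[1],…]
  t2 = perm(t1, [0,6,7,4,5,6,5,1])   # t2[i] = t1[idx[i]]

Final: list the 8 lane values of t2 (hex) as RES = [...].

RES = [ 0x1c  0x28  0x6c  0x71  0x71  0x28  0x71  0x57 ]

t0 = [0x1c, 0x6c, 0x71, 0x28, 0x28, 0x94, 0x71, 0xb5]
t1 = [0x1c, 0x57, 0x6c, 0x28, 0x71, 0x71, 0x28, 0x6c]
t2 = [0x1c, 0x28, 0x6c, 0x71, 0x71, 0x28, 0x71, 0x57]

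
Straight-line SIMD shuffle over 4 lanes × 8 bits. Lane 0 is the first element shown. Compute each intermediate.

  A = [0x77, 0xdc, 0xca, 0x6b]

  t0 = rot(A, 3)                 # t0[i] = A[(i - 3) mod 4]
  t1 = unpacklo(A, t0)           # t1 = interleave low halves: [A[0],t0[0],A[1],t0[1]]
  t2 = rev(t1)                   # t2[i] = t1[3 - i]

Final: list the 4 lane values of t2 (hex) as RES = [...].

t0 = [0xdc, 0xca, 0x6b, 0x77]
t1 = [0x77, 0xdc, 0xdc, 0xca]
t2 = [0xca, 0xdc, 0xdc, 0x77]

RES = [ 0xca  0xdc  0xdc  0x77 ]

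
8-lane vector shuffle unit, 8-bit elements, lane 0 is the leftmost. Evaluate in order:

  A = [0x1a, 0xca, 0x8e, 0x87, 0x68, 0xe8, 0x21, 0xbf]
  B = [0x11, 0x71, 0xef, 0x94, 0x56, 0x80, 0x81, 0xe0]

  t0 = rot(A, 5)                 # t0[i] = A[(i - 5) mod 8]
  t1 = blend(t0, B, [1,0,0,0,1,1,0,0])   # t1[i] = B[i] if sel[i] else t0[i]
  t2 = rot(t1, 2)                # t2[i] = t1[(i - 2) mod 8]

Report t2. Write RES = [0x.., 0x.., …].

  t0: 87 68 e8 21 bf 1a ca 8e
  t1: 11 68 e8 21 56 80 ca 8e
  t2: ca 8e 11 68 e8 21 56 80

RES = [ 0xca  0x8e  0x11  0x68  0xe8  0x21  0x56  0x80 ]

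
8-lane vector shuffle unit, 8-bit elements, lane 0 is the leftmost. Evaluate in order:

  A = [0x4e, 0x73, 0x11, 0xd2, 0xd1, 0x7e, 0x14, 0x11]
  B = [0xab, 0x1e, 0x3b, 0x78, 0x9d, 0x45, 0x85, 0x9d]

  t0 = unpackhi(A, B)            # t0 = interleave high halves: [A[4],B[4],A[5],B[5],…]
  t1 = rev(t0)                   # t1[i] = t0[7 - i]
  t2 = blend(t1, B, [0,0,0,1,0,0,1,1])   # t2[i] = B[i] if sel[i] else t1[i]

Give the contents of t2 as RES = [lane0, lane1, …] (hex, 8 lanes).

RES = [0x9d, 0x11, 0x85, 0x78, 0x45, 0x7e, 0x85, 0x9d]

t0 = [0xd1, 0x9d, 0x7e, 0x45, 0x14, 0x85, 0x11, 0x9d]
t1 = [0x9d, 0x11, 0x85, 0x14, 0x45, 0x7e, 0x9d, 0xd1]
t2 = [0x9d, 0x11, 0x85, 0x78, 0x45, 0x7e, 0x85, 0x9d]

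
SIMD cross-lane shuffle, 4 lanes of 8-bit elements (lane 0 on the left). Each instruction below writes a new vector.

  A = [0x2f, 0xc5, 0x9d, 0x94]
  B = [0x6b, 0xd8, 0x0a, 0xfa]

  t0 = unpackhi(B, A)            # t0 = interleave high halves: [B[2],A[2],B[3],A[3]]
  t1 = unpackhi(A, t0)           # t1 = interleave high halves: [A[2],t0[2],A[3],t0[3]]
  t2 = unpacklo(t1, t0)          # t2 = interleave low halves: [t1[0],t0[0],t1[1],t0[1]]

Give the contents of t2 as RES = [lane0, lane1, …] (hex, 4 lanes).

  t0: 0a 9d fa 94
  t1: 9d fa 94 94
  t2: 9d 0a fa 9d

RES = [ 0x9d  0x0a  0xfa  0x9d ]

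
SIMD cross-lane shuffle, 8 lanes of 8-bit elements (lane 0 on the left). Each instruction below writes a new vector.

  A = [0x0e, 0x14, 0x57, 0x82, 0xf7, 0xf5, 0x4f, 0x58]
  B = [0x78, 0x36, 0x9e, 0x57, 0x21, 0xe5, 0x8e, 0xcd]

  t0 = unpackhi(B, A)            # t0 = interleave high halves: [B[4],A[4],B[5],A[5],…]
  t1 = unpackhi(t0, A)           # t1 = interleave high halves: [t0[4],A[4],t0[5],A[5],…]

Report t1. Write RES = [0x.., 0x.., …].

RES = [0x8e, 0xf7, 0x4f, 0xf5, 0xcd, 0x4f, 0x58, 0x58]

t0 = [0x21, 0xf7, 0xe5, 0xf5, 0x8e, 0x4f, 0xcd, 0x58]
t1 = [0x8e, 0xf7, 0x4f, 0xf5, 0xcd, 0x4f, 0x58, 0x58]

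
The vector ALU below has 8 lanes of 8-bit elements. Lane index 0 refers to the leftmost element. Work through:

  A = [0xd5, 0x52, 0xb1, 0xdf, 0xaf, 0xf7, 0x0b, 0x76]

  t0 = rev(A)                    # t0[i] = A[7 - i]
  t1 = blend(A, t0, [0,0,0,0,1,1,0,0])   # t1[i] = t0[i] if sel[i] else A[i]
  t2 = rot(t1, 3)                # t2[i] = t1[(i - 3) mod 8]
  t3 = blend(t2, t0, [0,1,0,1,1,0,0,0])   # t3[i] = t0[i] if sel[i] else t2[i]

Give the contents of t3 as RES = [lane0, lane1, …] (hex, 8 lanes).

RES = [0xb1, 0x0b, 0x76, 0xaf, 0xdf, 0xb1, 0xdf, 0xdf]

  t0: 76 0b f7 af df b1 52 d5
  t1: d5 52 b1 df df b1 0b 76
  t2: b1 0b 76 d5 52 b1 df df
  t3: b1 0b 76 af df b1 df df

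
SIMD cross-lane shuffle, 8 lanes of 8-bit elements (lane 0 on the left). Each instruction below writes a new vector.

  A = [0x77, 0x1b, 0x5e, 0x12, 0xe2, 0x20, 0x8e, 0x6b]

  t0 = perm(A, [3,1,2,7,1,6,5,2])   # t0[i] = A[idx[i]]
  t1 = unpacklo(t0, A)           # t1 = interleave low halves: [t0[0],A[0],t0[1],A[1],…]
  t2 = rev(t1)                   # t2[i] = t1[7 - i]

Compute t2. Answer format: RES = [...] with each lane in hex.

RES = [ 0x12  0x6b  0x5e  0x5e  0x1b  0x1b  0x77  0x12 ]

  t0: 12 1b 5e 6b 1b 8e 20 5e
  t1: 12 77 1b 1b 5e 5e 6b 12
  t2: 12 6b 5e 5e 1b 1b 77 12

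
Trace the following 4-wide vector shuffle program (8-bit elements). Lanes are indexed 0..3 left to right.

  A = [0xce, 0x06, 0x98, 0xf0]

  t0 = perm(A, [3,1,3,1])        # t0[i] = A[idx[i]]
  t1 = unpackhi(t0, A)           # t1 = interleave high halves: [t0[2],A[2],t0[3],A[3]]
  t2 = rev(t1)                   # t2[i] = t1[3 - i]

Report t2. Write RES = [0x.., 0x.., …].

RES = [ 0xf0  0x06  0x98  0xf0 ]

  t0: f0 06 f0 06
  t1: f0 98 06 f0
  t2: f0 06 98 f0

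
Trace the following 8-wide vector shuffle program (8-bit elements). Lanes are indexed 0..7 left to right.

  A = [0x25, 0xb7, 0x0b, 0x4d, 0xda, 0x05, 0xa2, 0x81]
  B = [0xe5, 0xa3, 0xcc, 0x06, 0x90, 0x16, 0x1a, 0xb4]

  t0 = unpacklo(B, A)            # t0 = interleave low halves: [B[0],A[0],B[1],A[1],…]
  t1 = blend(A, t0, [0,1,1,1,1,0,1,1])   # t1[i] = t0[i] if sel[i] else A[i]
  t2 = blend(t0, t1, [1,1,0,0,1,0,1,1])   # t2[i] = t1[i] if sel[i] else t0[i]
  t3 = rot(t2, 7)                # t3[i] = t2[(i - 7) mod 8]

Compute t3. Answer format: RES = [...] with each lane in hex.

  t0: e5 25 a3 b7 cc 0b 06 4d
  t1: 25 25 a3 b7 cc 05 06 4d
  t2: 25 25 a3 b7 cc 0b 06 4d
  t3: 25 a3 b7 cc 0b 06 4d 25

RES = [ 0x25  0xa3  0xb7  0xcc  0x0b  0x06  0x4d  0x25 ]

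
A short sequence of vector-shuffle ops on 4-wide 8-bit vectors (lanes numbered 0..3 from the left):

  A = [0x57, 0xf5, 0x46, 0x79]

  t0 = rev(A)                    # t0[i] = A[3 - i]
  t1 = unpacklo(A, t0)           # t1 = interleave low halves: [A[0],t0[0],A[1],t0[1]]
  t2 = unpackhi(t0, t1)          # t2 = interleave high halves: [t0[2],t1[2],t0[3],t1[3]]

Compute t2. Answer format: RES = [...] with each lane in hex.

  t0: 79 46 f5 57
  t1: 57 79 f5 46
  t2: f5 f5 57 46

RES = [ 0xf5  0xf5  0x57  0x46 ]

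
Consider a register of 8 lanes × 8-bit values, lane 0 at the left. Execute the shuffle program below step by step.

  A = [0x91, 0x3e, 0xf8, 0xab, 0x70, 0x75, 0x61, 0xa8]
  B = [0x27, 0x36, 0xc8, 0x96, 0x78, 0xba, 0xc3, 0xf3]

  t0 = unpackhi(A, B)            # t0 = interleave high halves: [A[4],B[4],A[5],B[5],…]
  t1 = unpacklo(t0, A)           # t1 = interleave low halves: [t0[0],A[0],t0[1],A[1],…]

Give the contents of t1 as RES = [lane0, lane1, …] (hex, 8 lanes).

RES = [0x70, 0x91, 0x78, 0x3e, 0x75, 0xf8, 0xba, 0xab]

→ t0 |70|78|75|ba|61|c3|a8|f3|
→ t1 |70|91|78|3e|75|f8|ba|ab|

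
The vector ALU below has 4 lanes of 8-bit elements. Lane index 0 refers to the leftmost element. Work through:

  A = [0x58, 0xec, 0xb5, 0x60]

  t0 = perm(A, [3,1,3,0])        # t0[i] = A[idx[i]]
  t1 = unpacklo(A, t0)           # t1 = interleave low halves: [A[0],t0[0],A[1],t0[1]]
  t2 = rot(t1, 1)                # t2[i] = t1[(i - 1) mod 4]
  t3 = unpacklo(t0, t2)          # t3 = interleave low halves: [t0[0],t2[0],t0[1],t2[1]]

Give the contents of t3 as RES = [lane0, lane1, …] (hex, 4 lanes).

RES = [0x60, 0xec, 0xec, 0x58]

t0 = [0x60, 0xec, 0x60, 0x58]
t1 = [0x58, 0x60, 0xec, 0xec]
t2 = [0xec, 0x58, 0x60, 0xec]
t3 = [0x60, 0xec, 0xec, 0x58]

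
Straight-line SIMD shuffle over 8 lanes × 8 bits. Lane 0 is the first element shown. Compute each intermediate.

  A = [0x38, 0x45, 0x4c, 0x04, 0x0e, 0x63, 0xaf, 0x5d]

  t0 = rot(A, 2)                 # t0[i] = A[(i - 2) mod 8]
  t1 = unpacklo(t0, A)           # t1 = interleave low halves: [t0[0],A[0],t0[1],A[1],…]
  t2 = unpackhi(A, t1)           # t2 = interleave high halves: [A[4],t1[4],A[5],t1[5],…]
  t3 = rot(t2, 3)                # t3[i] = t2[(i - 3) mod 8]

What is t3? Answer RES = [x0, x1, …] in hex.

RES = [0x45, 0x5d, 0x04, 0x0e, 0x38, 0x63, 0x4c, 0xaf]

t0 = [0xaf, 0x5d, 0x38, 0x45, 0x4c, 0x04, 0x0e, 0x63]
t1 = [0xaf, 0x38, 0x5d, 0x45, 0x38, 0x4c, 0x45, 0x04]
t2 = [0x0e, 0x38, 0x63, 0x4c, 0xaf, 0x45, 0x5d, 0x04]
t3 = [0x45, 0x5d, 0x04, 0x0e, 0x38, 0x63, 0x4c, 0xaf]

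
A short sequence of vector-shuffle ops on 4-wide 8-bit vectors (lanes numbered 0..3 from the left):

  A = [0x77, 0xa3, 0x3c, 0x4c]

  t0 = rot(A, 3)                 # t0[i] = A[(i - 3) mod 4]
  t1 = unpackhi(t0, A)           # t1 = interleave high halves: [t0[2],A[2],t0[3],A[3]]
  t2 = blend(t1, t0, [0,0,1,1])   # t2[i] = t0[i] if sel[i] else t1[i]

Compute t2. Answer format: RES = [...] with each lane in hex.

RES = [0x4c, 0x3c, 0x4c, 0x77]

t0 = [0xa3, 0x3c, 0x4c, 0x77]
t1 = [0x4c, 0x3c, 0x77, 0x4c]
t2 = [0x4c, 0x3c, 0x4c, 0x77]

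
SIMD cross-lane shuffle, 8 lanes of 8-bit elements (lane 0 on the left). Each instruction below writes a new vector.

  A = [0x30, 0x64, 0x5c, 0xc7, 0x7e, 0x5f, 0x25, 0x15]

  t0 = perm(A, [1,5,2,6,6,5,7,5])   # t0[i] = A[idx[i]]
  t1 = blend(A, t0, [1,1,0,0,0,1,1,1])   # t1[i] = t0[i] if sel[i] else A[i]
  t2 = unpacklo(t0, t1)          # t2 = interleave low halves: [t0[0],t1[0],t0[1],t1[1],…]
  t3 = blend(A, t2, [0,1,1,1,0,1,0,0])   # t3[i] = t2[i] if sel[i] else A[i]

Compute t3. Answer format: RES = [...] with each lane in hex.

RES = [ 0x30  0x64  0x5f  0x5f  0x7e  0x5c  0x25  0x15 ]

  t0: 64 5f 5c 25 25 5f 15 5f
  t1: 64 5f 5c c7 7e 5f 15 5f
  t2: 64 64 5f 5f 5c 5c 25 c7
  t3: 30 64 5f 5f 7e 5c 25 15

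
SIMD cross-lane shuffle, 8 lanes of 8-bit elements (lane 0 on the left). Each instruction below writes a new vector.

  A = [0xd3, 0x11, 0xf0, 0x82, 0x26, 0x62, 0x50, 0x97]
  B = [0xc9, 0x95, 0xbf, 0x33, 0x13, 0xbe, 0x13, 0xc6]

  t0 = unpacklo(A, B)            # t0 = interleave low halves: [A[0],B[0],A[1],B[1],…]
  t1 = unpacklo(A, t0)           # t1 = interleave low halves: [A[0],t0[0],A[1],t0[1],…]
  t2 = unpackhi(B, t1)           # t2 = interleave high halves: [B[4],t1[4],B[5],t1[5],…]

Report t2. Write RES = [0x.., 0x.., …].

  t0: d3 c9 11 95 f0 bf 82 33
  t1: d3 d3 11 c9 f0 11 82 95
  t2: 13 f0 be 11 13 82 c6 95

RES = [ 0x13  0xf0  0xbe  0x11  0x13  0x82  0xc6  0x95 ]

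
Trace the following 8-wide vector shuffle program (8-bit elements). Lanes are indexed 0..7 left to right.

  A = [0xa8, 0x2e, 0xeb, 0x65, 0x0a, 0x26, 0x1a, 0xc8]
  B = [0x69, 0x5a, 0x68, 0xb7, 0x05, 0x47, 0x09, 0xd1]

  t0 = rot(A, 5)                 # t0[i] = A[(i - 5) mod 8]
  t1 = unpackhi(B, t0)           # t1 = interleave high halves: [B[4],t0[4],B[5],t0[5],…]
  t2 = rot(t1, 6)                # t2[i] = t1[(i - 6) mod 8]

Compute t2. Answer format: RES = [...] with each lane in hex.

RES = [ 0x47  0xa8  0x09  0x2e  0xd1  0xeb  0x05  0xc8 ]

  t0: 65 0a 26 1a c8 a8 2e eb
  t1: 05 c8 47 a8 09 2e d1 eb
  t2: 47 a8 09 2e d1 eb 05 c8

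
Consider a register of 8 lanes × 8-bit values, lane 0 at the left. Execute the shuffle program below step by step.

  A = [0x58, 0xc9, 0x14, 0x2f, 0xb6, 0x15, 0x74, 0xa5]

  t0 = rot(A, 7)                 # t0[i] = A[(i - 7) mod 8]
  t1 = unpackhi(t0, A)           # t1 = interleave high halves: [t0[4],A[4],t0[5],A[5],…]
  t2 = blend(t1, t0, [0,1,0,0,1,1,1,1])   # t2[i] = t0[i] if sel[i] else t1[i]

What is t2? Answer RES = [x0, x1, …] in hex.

t0 = [0xc9, 0x14, 0x2f, 0xb6, 0x15, 0x74, 0xa5, 0x58]
t1 = [0x15, 0xb6, 0x74, 0x15, 0xa5, 0x74, 0x58, 0xa5]
t2 = [0x15, 0x14, 0x74, 0x15, 0x15, 0x74, 0xa5, 0x58]

RES = [ 0x15  0x14  0x74  0x15  0x15  0x74  0xa5  0x58 ]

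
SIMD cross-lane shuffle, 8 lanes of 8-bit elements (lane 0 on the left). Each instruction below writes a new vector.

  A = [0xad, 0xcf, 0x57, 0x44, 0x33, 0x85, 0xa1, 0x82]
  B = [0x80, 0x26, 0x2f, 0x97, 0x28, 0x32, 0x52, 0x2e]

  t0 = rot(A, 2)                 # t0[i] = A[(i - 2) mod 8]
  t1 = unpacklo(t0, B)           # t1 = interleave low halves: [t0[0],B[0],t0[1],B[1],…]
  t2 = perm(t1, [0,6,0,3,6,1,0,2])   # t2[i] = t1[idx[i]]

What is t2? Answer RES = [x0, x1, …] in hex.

RES = [0xa1, 0xcf, 0xa1, 0x26, 0xcf, 0x80, 0xa1, 0x82]

t0 = [0xa1, 0x82, 0xad, 0xcf, 0x57, 0x44, 0x33, 0x85]
t1 = [0xa1, 0x80, 0x82, 0x26, 0xad, 0x2f, 0xcf, 0x97]
t2 = [0xa1, 0xcf, 0xa1, 0x26, 0xcf, 0x80, 0xa1, 0x82]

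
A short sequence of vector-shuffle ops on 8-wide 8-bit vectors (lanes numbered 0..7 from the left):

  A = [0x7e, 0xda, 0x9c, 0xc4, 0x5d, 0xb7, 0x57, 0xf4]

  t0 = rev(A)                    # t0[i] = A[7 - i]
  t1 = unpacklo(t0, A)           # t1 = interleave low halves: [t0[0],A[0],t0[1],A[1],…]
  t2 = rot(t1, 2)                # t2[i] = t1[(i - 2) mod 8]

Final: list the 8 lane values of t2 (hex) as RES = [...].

→ t0 |f4|57|b7|5d|c4|9c|da|7e|
→ t1 |f4|7e|57|da|b7|9c|5d|c4|
→ t2 |5d|c4|f4|7e|57|da|b7|9c|

RES = [ 0x5d  0xc4  0xf4  0x7e  0x57  0xda  0xb7  0x9c ]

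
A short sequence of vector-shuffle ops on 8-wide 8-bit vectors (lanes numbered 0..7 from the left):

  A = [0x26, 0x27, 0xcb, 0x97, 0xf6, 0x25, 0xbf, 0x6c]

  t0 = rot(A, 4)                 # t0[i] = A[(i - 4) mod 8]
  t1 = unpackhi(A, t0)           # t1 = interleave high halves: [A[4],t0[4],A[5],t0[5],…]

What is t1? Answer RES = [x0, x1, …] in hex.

t0 = [0xf6, 0x25, 0xbf, 0x6c, 0x26, 0x27, 0xcb, 0x97]
t1 = [0xf6, 0x26, 0x25, 0x27, 0xbf, 0xcb, 0x6c, 0x97]

RES = [ 0xf6  0x26  0x25  0x27  0xbf  0xcb  0x6c  0x97 ]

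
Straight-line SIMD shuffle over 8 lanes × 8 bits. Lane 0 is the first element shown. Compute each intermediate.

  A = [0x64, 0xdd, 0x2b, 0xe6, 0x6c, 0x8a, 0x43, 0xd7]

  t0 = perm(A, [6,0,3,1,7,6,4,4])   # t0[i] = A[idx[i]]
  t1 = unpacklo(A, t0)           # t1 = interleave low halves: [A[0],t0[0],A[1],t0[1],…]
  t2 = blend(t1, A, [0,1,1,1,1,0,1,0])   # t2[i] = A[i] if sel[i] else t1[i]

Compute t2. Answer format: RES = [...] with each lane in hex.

RES = [ 0x64  0xdd  0x2b  0xe6  0x6c  0xe6  0x43  0xdd ]

  t0: 43 64 e6 dd d7 43 6c 6c
  t1: 64 43 dd 64 2b e6 e6 dd
  t2: 64 dd 2b e6 6c e6 43 dd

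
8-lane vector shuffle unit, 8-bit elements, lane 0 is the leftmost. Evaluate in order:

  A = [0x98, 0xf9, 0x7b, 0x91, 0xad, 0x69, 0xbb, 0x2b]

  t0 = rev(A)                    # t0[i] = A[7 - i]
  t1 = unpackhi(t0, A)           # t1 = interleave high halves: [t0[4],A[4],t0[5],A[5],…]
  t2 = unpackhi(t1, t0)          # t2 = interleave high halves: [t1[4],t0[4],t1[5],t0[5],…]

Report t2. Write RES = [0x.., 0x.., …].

t0 = [0x2b, 0xbb, 0x69, 0xad, 0x91, 0x7b, 0xf9, 0x98]
t1 = [0x91, 0xad, 0x7b, 0x69, 0xf9, 0xbb, 0x98, 0x2b]
t2 = [0xf9, 0x91, 0xbb, 0x7b, 0x98, 0xf9, 0x2b, 0x98]

RES = [0xf9, 0x91, 0xbb, 0x7b, 0x98, 0xf9, 0x2b, 0x98]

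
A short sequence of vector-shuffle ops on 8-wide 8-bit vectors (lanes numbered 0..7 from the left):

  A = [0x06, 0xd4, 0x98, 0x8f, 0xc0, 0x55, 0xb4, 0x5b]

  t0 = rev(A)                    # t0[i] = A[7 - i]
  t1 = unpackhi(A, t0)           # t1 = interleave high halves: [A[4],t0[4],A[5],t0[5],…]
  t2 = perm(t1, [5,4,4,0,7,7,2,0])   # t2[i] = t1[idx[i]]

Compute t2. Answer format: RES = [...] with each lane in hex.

→ t0 |5b|b4|55|c0|8f|98|d4|06|
→ t1 |c0|8f|55|98|b4|d4|5b|06|
→ t2 |d4|b4|b4|c0|06|06|55|c0|

RES = [0xd4, 0xb4, 0xb4, 0xc0, 0x06, 0x06, 0x55, 0xc0]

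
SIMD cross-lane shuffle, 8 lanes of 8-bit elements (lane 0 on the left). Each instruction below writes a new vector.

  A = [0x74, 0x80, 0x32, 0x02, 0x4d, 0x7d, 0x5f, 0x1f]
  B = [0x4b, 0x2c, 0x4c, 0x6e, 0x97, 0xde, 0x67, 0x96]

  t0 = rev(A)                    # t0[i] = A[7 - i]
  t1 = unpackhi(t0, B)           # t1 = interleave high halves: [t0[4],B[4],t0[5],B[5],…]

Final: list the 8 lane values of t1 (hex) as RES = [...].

RES = [ 0x02  0x97  0x32  0xde  0x80  0x67  0x74  0x96 ]

→ t0 |1f|5f|7d|4d|02|32|80|74|
→ t1 |02|97|32|de|80|67|74|96|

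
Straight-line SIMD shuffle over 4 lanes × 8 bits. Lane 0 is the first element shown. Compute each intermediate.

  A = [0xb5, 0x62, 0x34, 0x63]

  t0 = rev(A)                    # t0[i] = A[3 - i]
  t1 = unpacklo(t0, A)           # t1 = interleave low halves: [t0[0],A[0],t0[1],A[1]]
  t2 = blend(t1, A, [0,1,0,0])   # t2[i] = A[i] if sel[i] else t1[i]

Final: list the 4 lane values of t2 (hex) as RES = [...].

RES = [ 0x63  0x62  0x34  0x62 ]

t0 = [0x63, 0x34, 0x62, 0xb5]
t1 = [0x63, 0xb5, 0x34, 0x62]
t2 = [0x63, 0x62, 0x34, 0x62]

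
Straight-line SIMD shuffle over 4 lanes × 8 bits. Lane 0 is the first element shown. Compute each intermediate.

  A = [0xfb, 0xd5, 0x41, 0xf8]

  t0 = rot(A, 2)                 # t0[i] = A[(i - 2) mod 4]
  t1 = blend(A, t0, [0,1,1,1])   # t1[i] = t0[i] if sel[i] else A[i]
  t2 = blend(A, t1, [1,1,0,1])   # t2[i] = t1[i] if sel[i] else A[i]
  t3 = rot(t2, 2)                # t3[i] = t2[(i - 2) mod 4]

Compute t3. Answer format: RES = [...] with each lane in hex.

→ t0 |41|f8|fb|d5|
→ t1 |fb|f8|fb|d5|
→ t2 |fb|f8|41|d5|
→ t3 |41|d5|fb|f8|

RES = [ 0x41  0xd5  0xfb  0xf8 ]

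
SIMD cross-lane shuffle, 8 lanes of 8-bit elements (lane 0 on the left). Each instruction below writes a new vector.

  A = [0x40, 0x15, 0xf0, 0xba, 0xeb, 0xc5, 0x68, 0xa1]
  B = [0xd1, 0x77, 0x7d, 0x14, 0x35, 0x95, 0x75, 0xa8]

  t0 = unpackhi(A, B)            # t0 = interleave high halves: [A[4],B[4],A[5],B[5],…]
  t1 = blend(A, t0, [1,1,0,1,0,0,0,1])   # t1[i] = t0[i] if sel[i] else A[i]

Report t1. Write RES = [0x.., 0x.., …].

RES = [0xeb, 0x35, 0xf0, 0x95, 0xeb, 0xc5, 0x68, 0xa8]

  t0: eb 35 c5 95 68 75 a1 a8
  t1: eb 35 f0 95 eb c5 68 a8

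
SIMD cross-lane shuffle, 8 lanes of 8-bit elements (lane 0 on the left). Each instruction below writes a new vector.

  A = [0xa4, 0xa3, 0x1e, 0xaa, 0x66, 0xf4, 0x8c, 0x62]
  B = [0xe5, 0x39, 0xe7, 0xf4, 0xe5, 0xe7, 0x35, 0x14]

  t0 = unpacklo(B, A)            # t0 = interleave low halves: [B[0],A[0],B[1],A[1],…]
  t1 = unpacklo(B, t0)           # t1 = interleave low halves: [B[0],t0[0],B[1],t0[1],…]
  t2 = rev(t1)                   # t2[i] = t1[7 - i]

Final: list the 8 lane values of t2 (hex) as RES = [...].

→ t0 |e5|a4|39|a3|e7|1e|f4|aa|
→ t1 |e5|e5|39|a4|e7|39|f4|a3|
→ t2 |a3|f4|39|e7|a4|39|e5|e5|

RES = [ 0xa3  0xf4  0x39  0xe7  0xa4  0x39  0xe5  0xe5 ]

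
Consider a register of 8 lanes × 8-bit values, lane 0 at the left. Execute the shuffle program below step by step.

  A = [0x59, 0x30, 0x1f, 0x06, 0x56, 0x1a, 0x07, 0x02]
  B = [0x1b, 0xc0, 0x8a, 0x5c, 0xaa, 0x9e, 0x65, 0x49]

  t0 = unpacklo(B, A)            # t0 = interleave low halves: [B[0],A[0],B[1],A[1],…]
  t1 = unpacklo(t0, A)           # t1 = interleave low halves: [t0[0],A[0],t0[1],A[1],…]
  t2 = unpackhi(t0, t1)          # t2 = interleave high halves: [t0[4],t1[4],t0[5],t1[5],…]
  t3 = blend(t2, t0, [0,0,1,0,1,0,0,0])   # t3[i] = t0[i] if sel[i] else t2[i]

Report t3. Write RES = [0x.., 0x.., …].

RES = [0x8a, 0xc0, 0xc0, 0x1f, 0x8a, 0x30, 0x06, 0x06]

t0 = [0x1b, 0x59, 0xc0, 0x30, 0x8a, 0x1f, 0x5c, 0x06]
t1 = [0x1b, 0x59, 0x59, 0x30, 0xc0, 0x1f, 0x30, 0x06]
t2 = [0x8a, 0xc0, 0x1f, 0x1f, 0x5c, 0x30, 0x06, 0x06]
t3 = [0x8a, 0xc0, 0xc0, 0x1f, 0x8a, 0x30, 0x06, 0x06]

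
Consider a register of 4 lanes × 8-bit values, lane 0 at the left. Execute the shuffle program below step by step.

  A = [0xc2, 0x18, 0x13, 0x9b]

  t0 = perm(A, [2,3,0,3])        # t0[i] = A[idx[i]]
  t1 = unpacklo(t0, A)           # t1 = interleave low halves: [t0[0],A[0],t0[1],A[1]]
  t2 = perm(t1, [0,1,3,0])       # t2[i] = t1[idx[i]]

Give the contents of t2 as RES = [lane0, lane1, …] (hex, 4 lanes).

→ t0 |13|9b|c2|9b|
→ t1 |13|c2|9b|18|
→ t2 |13|c2|18|13|

RES = [0x13, 0xc2, 0x18, 0x13]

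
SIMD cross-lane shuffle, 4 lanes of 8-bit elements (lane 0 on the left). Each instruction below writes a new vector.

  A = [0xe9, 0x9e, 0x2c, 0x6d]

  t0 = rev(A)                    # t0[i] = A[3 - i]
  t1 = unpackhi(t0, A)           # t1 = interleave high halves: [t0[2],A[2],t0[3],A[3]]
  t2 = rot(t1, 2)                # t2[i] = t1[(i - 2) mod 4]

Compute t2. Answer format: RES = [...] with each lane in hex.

RES = [ 0xe9  0x6d  0x9e  0x2c ]

→ t0 |6d|2c|9e|e9|
→ t1 |9e|2c|e9|6d|
→ t2 |e9|6d|9e|2c|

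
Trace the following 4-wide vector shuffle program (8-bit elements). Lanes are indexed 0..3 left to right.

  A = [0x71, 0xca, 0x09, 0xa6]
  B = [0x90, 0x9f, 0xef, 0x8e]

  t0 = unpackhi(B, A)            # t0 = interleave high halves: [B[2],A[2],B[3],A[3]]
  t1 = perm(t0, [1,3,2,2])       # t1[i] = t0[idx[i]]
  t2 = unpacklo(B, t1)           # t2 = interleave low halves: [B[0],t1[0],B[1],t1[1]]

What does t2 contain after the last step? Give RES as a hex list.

→ t0 |ef|09|8e|a6|
→ t1 |09|a6|8e|8e|
→ t2 |90|09|9f|a6|

RES = [ 0x90  0x09  0x9f  0xa6 ]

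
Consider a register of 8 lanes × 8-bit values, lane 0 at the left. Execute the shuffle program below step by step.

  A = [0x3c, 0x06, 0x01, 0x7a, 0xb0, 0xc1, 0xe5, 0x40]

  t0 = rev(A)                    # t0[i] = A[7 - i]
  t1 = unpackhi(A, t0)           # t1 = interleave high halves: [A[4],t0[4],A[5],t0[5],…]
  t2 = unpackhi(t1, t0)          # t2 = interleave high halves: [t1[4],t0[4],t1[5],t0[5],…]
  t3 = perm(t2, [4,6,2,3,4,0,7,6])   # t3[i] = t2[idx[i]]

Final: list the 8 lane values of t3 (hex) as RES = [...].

RES = [0x40, 0x3c, 0x06, 0x01, 0x40, 0xe5, 0x3c, 0x3c]

→ t0 |40|e5|c1|b0|7a|01|06|3c|
→ t1 |b0|7a|c1|01|e5|06|40|3c|
→ t2 |e5|7a|06|01|40|06|3c|3c|
→ t3 |40|3c|06|01|40|e5|3c|3c|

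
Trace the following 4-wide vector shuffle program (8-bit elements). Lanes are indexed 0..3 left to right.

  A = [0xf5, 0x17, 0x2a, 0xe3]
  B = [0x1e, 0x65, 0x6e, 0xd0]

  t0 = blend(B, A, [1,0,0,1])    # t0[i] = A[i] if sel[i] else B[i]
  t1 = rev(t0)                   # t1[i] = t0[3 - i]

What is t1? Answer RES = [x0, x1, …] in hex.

RES = [0xe3, 0x6e, 0x65, 0xf5]

→ t0 |f5|65|6e|e3|
→ t1 |e3|6e|65|f5|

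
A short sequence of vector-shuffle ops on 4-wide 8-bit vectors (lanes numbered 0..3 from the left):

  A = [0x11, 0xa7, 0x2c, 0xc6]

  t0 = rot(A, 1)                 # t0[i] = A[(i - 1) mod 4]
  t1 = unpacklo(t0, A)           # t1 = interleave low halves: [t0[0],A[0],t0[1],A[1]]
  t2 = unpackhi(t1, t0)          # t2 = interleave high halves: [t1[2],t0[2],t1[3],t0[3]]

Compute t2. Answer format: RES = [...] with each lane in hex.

  t0: c6 11 a7 2c
  t1: c6 11 11 a7
  t2: 11 a7 a7 2c

RES = [ 0x11  0xa7  0xa7  0x2c ]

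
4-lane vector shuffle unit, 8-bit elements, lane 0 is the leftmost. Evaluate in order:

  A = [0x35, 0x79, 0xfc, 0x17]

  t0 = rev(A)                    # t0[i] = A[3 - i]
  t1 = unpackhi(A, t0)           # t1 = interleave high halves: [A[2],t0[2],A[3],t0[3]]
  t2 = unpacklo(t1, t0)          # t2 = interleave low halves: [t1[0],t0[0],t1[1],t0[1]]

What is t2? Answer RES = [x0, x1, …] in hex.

t0 = [0x17, 0xfc, 0x79, 0x35]
t1 = [0xfc, 0x79, 0x17, 0x35]
t2 = [0xfc, 0x17, 0x79, 0xfc]

RES = [ 0xfc  0x17  0x79  0xfc ]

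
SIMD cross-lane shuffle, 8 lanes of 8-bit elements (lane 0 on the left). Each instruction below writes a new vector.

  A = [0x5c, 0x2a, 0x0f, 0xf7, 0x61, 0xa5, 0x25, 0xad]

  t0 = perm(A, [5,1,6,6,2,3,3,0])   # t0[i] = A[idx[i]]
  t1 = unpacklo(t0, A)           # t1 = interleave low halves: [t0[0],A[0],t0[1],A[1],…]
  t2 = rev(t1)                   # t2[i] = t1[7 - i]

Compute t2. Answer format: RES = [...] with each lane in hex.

t0 = [0xa5, 0x2a, 0x25, 0x25, 0x0f, 0xf7, 0xf7, 0x5c]
t1 = [0xa5, 0x5c, 0x2a, 0x2a, 0x25, 0x0f, 0x25, 0xf7]
t2 = [0xf7, 0x25, 0x0f, 0x25, 0x2a, 0x2a, 0x5c, 0xa5]

RES = [ 0xf7  0x25  0x0f  0x25  0x2a  0x2a  0x5c  0xa5 ]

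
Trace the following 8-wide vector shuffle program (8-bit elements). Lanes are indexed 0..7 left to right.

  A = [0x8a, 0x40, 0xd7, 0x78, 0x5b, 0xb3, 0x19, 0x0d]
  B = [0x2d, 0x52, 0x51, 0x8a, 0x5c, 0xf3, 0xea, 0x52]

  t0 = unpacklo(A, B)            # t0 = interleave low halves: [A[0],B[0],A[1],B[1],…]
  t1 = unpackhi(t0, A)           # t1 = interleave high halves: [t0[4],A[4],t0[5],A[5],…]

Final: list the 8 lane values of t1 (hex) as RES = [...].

t0 = [0x8a, 0x2d, 0x40, 0x52, 0xd7, 0x51, 0x78, 0x8a]
t1 = [0xd7, 0x5b, 0x51, 0xb3, 0x78, 0x19, 0x8a, 0x0d]

RES = [ 0xd7  0x5b  0x51  0xb3  0x78  0x19  0x8a  0x0d ]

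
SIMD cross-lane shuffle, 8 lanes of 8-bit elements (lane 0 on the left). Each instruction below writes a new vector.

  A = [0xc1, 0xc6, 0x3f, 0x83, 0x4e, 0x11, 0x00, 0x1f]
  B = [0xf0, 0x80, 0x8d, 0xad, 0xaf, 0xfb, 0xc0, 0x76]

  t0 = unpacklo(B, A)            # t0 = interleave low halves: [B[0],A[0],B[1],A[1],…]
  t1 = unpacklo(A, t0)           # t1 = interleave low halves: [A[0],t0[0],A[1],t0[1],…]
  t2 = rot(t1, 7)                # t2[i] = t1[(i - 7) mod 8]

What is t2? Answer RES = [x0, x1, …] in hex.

t0 = [0xf0, 0xc1, 0x80, 0xc6, 0x8d, 0x3f, 0xad, 0x83]
t1 = [0xc1, 0xf0, 0xc6, 0xc1, 0x3f, 0x80, 0x83, 0xc6]
t2 = [0xf0, 0xc6, 0xc1, 0x3f, 0x80, 0x83, 0xc6, 0xc1]

RES = [ 0xf0  0xc6  0xc1  0x3f  0x80  0x83  0xc6  0xc1 ]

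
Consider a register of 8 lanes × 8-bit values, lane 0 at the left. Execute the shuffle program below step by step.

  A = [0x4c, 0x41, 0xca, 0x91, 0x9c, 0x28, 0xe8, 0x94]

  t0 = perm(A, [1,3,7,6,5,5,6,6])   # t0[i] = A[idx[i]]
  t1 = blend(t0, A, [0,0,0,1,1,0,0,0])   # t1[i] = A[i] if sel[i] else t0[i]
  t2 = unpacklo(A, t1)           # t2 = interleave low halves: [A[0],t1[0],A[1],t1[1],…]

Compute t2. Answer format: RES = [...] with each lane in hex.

RES = [ 0x4c  0x41  0x41  0x91  0xca  0x94  0x91  0x91 ]

  t0: 41 91 94 e8 28 28 e8 e8
  t1: 41 91 94 91 9c 28 e8 e8
  t2: 4c 41 41 91 ca 94 91 91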